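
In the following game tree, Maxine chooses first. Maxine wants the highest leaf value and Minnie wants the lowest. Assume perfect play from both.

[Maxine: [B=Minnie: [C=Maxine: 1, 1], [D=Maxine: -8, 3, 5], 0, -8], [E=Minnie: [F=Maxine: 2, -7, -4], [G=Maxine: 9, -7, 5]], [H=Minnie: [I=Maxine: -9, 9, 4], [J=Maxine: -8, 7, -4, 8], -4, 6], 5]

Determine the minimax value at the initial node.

5

C (Maxine): max(1, 1) = 1
D (Maxine): max(-8, 3, 5) = 5
B (Minnie): min(1, 5, 0, -8) = -8
F (Maxine): max(2, -7, -4) = 2
G (Maxine): max(9, -7, 5) = 9
E (Minnie): min(2, 9) = 2
I (Maxine): max(-9, 9, 4) = 9
J (Maxine): max(-8, 7, -4, 8) = 8
H (Minnie): min(9, 8, -4, 6) = -4
Root (Maxine): max(-8, 2, -4, 5) = 5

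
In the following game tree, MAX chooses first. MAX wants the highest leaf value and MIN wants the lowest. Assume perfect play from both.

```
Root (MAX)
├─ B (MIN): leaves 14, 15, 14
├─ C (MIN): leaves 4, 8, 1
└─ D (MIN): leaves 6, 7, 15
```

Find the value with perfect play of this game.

14

B (MIN): min(14, 15, 14) = 14
C (MIN): min(4, 8, 1) = 1
D (MIN): min(6, 7, 15) = 6
Root (MAX): max(14, 1, 6) = 14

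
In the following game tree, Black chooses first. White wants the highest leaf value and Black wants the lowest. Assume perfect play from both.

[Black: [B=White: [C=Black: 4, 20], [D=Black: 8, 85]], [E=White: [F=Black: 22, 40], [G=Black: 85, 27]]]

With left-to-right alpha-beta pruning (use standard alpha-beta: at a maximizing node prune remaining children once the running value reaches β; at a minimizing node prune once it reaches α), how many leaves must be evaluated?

C [α=-∞,β=+∞]: v=4
D [α=4,β=+∞]: v=8
B [α=-∞,β=+∞]: v=8
F [α=-∞,β=8]: v=22
E [α=-∞,β=8]: v=22 after child 1 ≥ β → β-cutoff, skip 1
Root [α=-∞,β=+∞]: v=8
Leaves evaluated: 6 of 8.

6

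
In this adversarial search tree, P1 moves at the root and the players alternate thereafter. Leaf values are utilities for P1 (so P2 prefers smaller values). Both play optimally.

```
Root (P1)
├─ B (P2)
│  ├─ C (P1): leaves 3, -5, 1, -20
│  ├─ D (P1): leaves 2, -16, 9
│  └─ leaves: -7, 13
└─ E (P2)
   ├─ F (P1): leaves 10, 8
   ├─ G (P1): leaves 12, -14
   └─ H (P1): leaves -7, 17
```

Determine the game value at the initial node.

C (P1): max(3, -5, 1, -20) = 3
D (P1): max(2, -16, 9) = 9
B (P2): min(3, 9, -7, 13) = -7
F (P1): max(10, 8) = 10
G (P1): max(12, -14) = 12
H (P1): max(-7, 17) = 17
E (P2): min(10, 12, 17) = 10
Root (P1): max(-7, 10) = 10

10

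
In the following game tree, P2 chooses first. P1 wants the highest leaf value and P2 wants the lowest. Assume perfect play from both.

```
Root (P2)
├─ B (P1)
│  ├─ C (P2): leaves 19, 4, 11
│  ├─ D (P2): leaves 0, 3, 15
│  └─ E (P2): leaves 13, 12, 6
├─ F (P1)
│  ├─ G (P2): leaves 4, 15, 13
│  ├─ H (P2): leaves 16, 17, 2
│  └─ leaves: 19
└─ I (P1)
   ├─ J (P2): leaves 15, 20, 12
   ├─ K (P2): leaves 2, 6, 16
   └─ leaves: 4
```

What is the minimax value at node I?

J: min(15, 20, 12) = 12
K: min(2, 6, 16) = 2
I: max(12, 2, 4) = 12

12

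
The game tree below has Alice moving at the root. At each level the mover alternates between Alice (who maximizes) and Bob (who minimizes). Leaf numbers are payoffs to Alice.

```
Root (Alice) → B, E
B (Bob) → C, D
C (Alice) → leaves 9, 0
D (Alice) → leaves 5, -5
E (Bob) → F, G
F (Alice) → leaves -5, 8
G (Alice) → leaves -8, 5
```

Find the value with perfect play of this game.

C (Alice): max(9, 0) = 9
D (Alice): max(5, -5) = 5
B (Bob): min(9, 5) = 5
F (Alice): max(-5, 8) = 8
G (Alice): max(-8, 5) = 5
E (Bob): min(8, 5) = 5
Root (Alice): max(5, 5) = 5

5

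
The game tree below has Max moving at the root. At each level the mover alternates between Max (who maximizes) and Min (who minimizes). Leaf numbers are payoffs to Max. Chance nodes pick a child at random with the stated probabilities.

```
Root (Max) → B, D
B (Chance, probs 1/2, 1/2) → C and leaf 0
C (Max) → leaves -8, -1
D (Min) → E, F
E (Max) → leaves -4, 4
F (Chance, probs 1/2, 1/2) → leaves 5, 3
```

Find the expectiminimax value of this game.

C (Max): max(-8, -1) = -1
B (Chance): 1/2·-1 + 1/2·0 = -0.5
E (Max): max(-4, 4) = 4
F (Chance): 1/2·5 + 1/2·3 = 4
D (Min): min(4, 4) = 4
Root (Max): max(-0.5, 4) = 4

4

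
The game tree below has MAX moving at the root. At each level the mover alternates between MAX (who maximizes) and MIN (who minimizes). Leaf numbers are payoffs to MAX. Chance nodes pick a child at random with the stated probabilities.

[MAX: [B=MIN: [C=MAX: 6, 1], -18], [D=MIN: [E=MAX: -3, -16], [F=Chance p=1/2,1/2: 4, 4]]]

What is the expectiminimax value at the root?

-3

C (MAX): max(6, 1) = 6
B (MIN): min(6, -18) = -18
E (MAX): max(-3, -16) = -3
F (Chance): 1/2·4 + 1/2·4 = 4
D (MIN): min(-3, 4) = -3
Root (MAX): max(-18, -3) = -3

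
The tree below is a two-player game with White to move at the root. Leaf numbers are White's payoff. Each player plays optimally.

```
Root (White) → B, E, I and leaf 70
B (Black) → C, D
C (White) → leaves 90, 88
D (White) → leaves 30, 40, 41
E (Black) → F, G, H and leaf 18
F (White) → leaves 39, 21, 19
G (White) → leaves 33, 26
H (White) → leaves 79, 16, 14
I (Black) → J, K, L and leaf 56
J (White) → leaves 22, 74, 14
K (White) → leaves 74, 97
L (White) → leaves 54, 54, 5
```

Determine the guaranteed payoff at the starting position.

C (White): max(90, 88) = 90
D (White): max(30, 40, 41) = 41
B (Black): min(90, 41) = 41
F (White): max(39, 21, 19) = 39
G (White): max(33, 26) = 33
H (White): max(79, 16, 14) = 79
E (Black): min(39, 33, 79, 18) = 18
J (White): max(22, 74, 14) = 74
K (White): max(74, 97) = 97
L (White): max(54, 54, 5) = 54
I (Black): min(74, 97, 54, 56) = 54
Root (White): max(41, 18, 54, 70) = 70

70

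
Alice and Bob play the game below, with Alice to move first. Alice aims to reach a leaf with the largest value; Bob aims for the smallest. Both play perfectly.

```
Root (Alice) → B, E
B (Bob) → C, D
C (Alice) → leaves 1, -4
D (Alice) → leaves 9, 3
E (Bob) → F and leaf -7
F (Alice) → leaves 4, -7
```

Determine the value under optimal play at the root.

1

C (Alice): max(1, -4) = 1
D (Alice): max(9, 3) = 9
B (Bob): min(1, 9) = 1
F (Alice): max(4, -7) = 4
E (Bob): min(4, -7) = -7
Root (Alice): max(1, -7) = 1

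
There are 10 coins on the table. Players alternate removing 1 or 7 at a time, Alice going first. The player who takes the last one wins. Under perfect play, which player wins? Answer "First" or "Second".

Second

Mark each pile size as W (mover wins) or L (mover loses):
i:   0  1  2  3  4  5  6  7  8  9 10
     L  W  L  W  L  W  L  W  L  W  L
Position 10 is L, so the second player wins.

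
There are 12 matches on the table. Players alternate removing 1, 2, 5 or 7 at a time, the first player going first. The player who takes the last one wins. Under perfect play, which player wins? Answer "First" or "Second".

Second

i:   0  1  2  3  4  5  6  7  8  9 10 11 12
     L  W  W  L  W  W  L  W  W  L  W  W  L
Position 12 is L, so the second player wins.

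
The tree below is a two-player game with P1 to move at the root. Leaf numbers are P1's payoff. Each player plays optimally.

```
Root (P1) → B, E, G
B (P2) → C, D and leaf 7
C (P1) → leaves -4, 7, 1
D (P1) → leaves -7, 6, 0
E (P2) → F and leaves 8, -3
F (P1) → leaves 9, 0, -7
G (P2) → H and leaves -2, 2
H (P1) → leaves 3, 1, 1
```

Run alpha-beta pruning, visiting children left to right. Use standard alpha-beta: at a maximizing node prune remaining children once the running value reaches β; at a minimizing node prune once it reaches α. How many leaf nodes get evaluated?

C [α=-∞,β=+∞]: v=7
D [α=-∞,β=7]: v=6
B [α=-∞,β=+∞]: v=6
F [α=6,β=+∞]: v=9
E [α=6,β=+∞]: v=-3
H [α=6,β=+∞]: v=3
G [α=6,β=+∞]: v=3 after child 1 ≤ α → α-cutoff, skip 2
Root [α=-∞,β=+∞]: v=6
Leaves evaluated: 15 of 17.

15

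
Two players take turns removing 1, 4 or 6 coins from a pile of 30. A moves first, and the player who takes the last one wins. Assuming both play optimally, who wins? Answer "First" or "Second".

Second

Compute winning (W) and losing (L) positions by backward induction:
i:   0  1  2  3  4  5  6  7  8  9 10 11 12 13 14 15 16 17 18 19 20 21 22 23 24 25 26 27 28 29 30
     L  W  L  W  W  L  W  L  W  W  L  W  L  W  W  L  W  L  W  W  L  W  L  W  W  L  W  L  W  W  L
Position 30 is L, so the second player wins.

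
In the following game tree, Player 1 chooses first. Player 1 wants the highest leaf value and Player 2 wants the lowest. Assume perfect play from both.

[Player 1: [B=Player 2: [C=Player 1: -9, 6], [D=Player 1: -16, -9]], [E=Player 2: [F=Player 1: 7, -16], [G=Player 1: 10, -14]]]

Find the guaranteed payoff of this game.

7

C (Player 1): max(-9, 6) = 6
D (Player 1): max(-16, -9) = -9
B (Player 2): min(6, -9) = -9
F (Player 1): max(7, -16) = 7
G (Player 1): max(10, -14) = 10
E (Player 2): min(7, 10) = 7
Root (Player 1): max(-9, 7) = 7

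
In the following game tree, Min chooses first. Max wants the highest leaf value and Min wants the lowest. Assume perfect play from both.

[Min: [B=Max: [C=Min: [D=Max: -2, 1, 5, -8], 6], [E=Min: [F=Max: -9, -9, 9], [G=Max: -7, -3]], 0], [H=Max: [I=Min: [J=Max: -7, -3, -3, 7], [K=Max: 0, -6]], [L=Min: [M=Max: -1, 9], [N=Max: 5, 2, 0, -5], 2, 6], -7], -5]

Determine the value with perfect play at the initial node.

-5

D (Max): max(-2, 1, 5, -8) = 5
C (Min): min(5, 6) = 5
F (Max): max(-9, -9, 9) = 9
G (Max): max(-7, -3) = -3
E (Min): min(9, -3) = -3
B (Max): max(5, -3, 0) = 5
J (Max): max(-7, -3, -3, 7) = 7
K (Max): max(0, -6) = 0
I (Min): min(7, 0) = 0
M (Max): max(-1, 9) = 9
N (Max): max(5, 2, 0, -5) = 5
L (Min): min(9, 5, 2, 6) = 2
H (Max): max(0, 2, -7) = 2
Root (Min): min(5, 2, -5) = -5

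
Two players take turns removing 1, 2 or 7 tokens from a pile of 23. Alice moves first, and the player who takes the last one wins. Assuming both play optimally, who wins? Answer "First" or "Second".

Positions where the player to move wins (W) vs loses (L):
i:   0  1  2  3  4  5  6  7  8  9 10 11 12 13 14 15 16 17 18 19 20 21 22 23
     L  W  W  L  W  W  L  W  W  L  W  W  L  W  W  L  W  W  L  W  W  L  W  W
Position 23 is W, so the first player wins.

First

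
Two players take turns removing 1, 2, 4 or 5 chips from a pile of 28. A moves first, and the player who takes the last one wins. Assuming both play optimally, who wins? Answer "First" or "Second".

Mark each pile size as W (mover wins) or L (mover loses):
i:   0  1  2  3  4  5  6  7  8  9 10 11 12 13 14 15 16 17 18 19 20 21 22 23 24 25 26 27 28
     L  W  W  L  W  W  L  W  W  L  W  W  L  W  W  L  W  W  L  W  W  L  W  W  L  W  W  L  W
Position 28 is W, so the first player wins.

First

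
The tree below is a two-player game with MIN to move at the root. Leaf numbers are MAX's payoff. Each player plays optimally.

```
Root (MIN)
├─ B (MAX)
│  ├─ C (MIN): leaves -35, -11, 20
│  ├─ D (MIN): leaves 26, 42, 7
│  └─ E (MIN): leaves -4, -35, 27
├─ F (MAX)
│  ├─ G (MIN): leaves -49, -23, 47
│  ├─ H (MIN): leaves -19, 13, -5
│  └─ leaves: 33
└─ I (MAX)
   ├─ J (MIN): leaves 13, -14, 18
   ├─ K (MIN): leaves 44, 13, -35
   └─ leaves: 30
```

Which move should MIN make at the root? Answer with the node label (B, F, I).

C (MIN): min(-35, -11, 20) = -35
D (MIN): min(26, 42, 7) = 7
E (MIN): min(-4, -35, 27) = -35
B (MAX): max(-35, 7, -35) = 7
G (MIN): min(-49, -23, 47) = -49
H (MIN): min(-19, 13, -5) = -19
F (MAX): max(-49, -19, 33) = 33
J (MIN): min(13, -14, 18) = -14
K (MIN): min(44, 13, -35) = -35
I (MAX): max(-14, -35, 30) = 30
Root (MIN): min(7, 33, 30) = 7
MIN picks the child with the lowest value: B (value 7).

B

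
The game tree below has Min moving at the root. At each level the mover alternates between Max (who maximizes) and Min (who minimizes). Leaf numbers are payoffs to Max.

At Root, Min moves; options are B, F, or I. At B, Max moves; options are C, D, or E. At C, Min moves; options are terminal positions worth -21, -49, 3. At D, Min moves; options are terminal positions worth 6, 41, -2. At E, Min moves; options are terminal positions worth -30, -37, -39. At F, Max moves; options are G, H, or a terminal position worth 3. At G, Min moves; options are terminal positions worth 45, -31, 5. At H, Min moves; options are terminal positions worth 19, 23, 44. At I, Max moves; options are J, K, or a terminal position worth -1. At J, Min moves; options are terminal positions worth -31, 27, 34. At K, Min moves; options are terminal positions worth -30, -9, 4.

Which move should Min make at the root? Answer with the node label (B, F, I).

B

C (Min): min(-21, -49, 3) = -49
D (Min): min(6, 41, -2) = -2
E (Min): min(-30, -37, -39) = -39
B (Max): max(-49, -2, -39) = -2
G (Min): min(45, -31, 5) = -31
H (Min): min(19, 23, 44) = 19
F (Max): max(-31, 19, 3) = 19
J (Min): min(-31, 27, 34) = -31
K (Min): min(-30, -9, 4) = -30
I (Max): max(-31, -30, -1) = -1
Root (Min): min(-2, 19, -1) = -2
Min picks the child with the lowest value: B (value -2).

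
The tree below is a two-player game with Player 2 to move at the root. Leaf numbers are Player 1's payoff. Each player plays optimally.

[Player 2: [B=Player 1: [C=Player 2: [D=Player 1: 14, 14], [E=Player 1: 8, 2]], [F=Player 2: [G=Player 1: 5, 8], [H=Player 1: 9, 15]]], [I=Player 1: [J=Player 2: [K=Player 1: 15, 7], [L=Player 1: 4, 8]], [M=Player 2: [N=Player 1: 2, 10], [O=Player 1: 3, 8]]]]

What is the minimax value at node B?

8

D: max(14, 14) = 14
E: max(8, 2) = 8
C: min(14, 8) = 8
G: max(5, 8) = 8
H: max(9, 15) = 15
F: min(8, 15) = 8
B: max(8, 8) = 8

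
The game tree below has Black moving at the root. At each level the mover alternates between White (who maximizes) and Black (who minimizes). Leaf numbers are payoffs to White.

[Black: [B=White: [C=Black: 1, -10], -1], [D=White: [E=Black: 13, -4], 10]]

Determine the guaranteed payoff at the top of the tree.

-1

C (Black): min(1, -10) = -10
B (White): max(-10, -1) = -1
E (Black): min(13, -4) = -4
D (White): max(-4, 10) = 10
Root (Black): min(-1, 10) = -1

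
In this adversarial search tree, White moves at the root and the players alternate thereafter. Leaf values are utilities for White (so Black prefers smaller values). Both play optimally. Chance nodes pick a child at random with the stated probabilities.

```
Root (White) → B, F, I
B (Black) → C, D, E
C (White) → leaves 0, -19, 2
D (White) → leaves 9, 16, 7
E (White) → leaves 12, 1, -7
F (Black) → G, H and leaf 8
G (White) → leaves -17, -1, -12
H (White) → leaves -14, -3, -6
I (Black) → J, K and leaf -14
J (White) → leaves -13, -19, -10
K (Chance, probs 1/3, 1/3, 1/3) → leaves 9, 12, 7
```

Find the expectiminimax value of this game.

2

C (White): max(0, -19, 2) = 2
D (White): max(9, 16, 7) = 16
E (White): max(12, 1, -7) = 12
B (Black): min(2, 16, 12) = 2
G (White): max(-17, -1, -12) = -1
H (White): max(-14, -3, -6) = -3
F (Black): min(-1, -3, 8) = -3
J (White): max(-13, -19, -10) = -10
K (Chance): 1/3·9 + 1/3·12 + 1/3·7 = 9.33
I (Black): min(-10, 9.33, -14) = -14
Root (White): max(2, -3, -14) = 2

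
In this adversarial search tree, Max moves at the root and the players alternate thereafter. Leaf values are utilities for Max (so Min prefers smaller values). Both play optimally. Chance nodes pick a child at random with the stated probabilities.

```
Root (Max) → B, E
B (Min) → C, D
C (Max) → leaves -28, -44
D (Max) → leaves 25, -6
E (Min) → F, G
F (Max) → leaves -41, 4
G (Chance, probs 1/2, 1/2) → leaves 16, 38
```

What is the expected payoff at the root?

C (Max): max(-28, -44) = -28
D (Max): max(25, -6) = 25
B (Min): min(-28, 25) = -28
F (Max): max(-41, 4) = 4
G (Chance): 1/2·16 + 1/2·38 = 27
E (Min): min(4, 27) = 4
Root (Max): max(-28, 4) = 4

4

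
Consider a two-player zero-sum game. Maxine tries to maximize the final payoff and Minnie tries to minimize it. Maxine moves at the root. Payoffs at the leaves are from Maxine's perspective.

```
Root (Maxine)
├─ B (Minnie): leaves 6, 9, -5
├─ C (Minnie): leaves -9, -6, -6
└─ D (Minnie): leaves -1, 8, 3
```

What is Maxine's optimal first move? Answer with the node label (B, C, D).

B (Minnie): min(6, 9, -5) = -5
C (Minnie): min(-9, -6, -6) = -9
D (Minnie): min(-1, 8, 3) = -1
Root (Maxine): max(-5, -9, -1) = -1
Maxine picks the child with the highest value: D (value -1).

D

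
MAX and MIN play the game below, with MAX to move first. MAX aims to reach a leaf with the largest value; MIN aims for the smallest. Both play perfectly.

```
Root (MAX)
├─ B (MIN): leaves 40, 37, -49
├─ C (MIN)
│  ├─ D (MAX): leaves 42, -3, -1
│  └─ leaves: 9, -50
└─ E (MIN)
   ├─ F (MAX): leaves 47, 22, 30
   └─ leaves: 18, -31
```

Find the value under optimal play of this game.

B (MIN): min(40, 37, -49) = -49
D (MAX): max(42, -3, -1) = 42
C (MIN): min(42, 9, -50) = -50
F (MAX): max(47, 22, 30) = 47
E (MIN): min(47, 18, -31) = -31
Root (MAX): max(-49, -50, -31) = -31

-31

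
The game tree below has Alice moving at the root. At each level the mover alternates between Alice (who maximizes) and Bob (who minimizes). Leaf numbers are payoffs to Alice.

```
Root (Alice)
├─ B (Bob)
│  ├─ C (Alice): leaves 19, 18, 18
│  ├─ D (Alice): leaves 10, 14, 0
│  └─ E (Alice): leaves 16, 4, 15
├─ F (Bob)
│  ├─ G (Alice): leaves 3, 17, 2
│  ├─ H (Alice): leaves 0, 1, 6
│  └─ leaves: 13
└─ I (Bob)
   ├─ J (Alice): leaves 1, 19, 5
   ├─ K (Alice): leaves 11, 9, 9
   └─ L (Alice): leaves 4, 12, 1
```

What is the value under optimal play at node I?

J: max(1, 19, 5) = 19
K: max(11, 9, 9) = 11
L: max(4, 12, 1) = 12
I: min(19, 11, 12) = 11

11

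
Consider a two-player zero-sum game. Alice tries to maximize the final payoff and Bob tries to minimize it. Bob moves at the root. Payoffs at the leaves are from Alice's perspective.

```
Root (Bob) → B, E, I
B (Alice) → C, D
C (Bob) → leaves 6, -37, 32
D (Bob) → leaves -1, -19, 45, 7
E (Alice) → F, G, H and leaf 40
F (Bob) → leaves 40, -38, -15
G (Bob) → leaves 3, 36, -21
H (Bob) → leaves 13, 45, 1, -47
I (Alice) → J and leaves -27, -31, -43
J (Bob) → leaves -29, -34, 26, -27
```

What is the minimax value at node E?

40

F: min(40, -38, -15) = -38
G: min(3, 36, -21) = -21
H: min(13, 45, 1, -47) = -47
E: max(-38, -21, -47, 40) = 40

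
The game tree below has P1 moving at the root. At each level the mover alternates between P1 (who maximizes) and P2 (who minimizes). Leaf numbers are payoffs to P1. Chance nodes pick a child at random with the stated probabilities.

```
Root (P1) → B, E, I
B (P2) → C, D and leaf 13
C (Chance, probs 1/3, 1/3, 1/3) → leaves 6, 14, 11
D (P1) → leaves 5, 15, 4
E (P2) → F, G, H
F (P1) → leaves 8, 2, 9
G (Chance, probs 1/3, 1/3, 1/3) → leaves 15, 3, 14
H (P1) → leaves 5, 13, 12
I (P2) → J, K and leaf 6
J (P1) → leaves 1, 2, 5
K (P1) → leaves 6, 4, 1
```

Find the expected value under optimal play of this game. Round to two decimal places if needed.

10.33

C (Chance): 1/3·6 + 1/3·14 + 1/3·11 = 10.33
D (P1): max(5, 15, 4) = 15
B (P2): min(10.33, 15, 13) = 10.33
F (P1): max(8, 2, 9) = 9
G (Chance): 1/3·15 + 1/3·3 + 1/3·14 = 10.67
H (P1): max(5, 13, 12) = 13
E (P2): min(9, 10.67, 13) = 9
J (P1): max(1, 2, 5) = 5
K (P1): max(6, 4, 1) = 6
I (P2): min(5, 6, 6) = 5
Root (P1): max(10.33, 9, 5) = 10.33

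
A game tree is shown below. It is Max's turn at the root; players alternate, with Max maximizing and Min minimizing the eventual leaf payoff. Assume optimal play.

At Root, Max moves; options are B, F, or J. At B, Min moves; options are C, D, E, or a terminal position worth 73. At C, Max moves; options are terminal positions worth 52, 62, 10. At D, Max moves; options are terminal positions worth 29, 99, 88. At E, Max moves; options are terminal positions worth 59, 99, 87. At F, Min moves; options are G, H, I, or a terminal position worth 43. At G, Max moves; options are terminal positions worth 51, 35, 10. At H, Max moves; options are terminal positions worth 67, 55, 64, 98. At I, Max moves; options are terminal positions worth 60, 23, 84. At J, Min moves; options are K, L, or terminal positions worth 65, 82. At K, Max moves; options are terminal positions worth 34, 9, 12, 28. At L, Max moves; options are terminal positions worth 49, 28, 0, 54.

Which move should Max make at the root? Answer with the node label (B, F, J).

C (Max): max(52, 62, 10) = 62
D (Max): max(29, 99, 88) = 99
E (Max): max(59, 99, 87) = 99
B (Min): min(62, 99, 99, 73) = 62
G (Max): max(51, 35, 10) = 51
H (Max): max(67, 55, 64, 98) = 98
I (Max): max(60, 23, 84) = 84
F (Min): min(51, 98, 84, 43) = 43
K (Max): max(34, 9, 12, 28) = 34
L (Max): max(49, 28, 0, 54) = 54
J (Min): min(34, 54, 65, 82) = 34
Root (Max): max(62, 43, 34) = 62
Max picks the child with the highest value: B (value 62).

B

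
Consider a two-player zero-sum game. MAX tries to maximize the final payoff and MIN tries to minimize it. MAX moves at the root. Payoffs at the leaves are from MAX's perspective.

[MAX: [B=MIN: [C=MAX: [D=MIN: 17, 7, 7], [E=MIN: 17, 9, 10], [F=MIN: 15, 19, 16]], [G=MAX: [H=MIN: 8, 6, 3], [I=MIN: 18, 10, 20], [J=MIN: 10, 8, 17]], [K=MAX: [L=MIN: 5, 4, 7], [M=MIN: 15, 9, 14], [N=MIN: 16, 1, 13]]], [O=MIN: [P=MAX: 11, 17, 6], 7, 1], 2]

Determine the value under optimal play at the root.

9

D (MIN): min(17, 7, 7) = 7
E (MIN): min(17, 9, 10) = 9
F (MIN): min(15, 19, 16) = 15
C (MAX): max(7, 9, 15) = 15
H (MIN): min(8, 6, 3) = 3
I (MIN): min(18, 10, 20) = 10
J (MIN): min(10, 8, 17) = 8
G (MAX): max(3, 10, 8) = 10
L (MIN): min(5, 4, 7) = 4
M (MIN): min(15, 9, 14) = 9
N (MIN): min(16, 1, 13) = 1
K (MAX): max(4, 9, 1) = 9
B (MIN): min(15, 10, 9) = 9
P (MAX): max(11, 17, 6) = 17
O (MIN): min(17, 7, 1) = 1
Root (MAX): max(9, 1, 2) = 9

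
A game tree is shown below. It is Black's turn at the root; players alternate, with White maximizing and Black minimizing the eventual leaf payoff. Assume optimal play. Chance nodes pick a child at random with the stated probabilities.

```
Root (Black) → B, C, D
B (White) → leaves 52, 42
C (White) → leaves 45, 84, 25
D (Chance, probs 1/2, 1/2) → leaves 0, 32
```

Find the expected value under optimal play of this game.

B (White): max(52, 42) = 52
C (White): max(45, 84, 25) = 84
D (Chance): 1/2·0 + 1/2·32 = 16
Root (Black): min(52, 84, 16) = 16

16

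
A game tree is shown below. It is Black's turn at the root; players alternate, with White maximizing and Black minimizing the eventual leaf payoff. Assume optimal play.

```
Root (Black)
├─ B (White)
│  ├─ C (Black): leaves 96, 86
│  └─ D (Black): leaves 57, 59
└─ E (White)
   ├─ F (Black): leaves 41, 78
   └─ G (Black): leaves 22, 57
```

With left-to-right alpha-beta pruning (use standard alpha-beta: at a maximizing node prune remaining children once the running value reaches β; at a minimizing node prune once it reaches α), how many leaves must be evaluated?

6

C [α=-∞,β=+∞]: v=86
D [α=86,β=+∞]: v=57 after child 1 ≤ α → α-cutoff, skip 1
B [α=-∞,β=+∞]: v=86
F [α=-∞,β=86]: v=41
G [α=41,β=86]: v=22 after child 1 ≤ α → α-cutoff, skip 1
E [α=-∞,β=86]: v=41
Root [α=-∞,β=+∞]: v=41
Leaves evaluated: 6 of 8.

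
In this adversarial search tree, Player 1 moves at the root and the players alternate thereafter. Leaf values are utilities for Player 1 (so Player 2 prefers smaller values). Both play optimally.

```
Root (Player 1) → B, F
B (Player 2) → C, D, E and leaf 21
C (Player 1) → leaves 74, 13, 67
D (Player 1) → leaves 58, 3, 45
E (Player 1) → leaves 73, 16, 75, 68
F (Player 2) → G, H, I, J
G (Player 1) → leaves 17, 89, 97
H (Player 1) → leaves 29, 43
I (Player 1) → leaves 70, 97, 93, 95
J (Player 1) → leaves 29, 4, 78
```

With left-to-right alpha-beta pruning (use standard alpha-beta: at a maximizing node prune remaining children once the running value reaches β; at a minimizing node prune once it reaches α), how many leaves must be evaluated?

17

C [α=-∞,β=+∞]: v=74
D [α=-∞,β=74]: v=58
E [α=-∞,β=58]: v=73 after child 1 ≥ β → β-cutoff, skip 3
B [α=-∞,β=+∞]: v=21
G [α=21,β=+∞]: v=97
H [α=21,β=97]: v=43
I [α=21,β=43]: v=70 after child 1 ≥ β → β-cutoff, skip 3
J [α=21,β=43]: v=78
F [α=21,β=+∞]: v=43
Root [α=-∞,β=+∞]: v=43
Leaves evaluated: 17 of 23.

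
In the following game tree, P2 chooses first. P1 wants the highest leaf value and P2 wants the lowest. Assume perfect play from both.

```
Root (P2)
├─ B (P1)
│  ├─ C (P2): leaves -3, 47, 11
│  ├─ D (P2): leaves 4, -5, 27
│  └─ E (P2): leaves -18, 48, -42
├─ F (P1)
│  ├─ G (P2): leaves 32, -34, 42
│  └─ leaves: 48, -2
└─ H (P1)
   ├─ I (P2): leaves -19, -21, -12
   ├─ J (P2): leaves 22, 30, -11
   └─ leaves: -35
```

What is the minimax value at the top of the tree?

C (P2): min(-3, 47, 11) = -3
D (P2): min(4, -5, 27) = -5
E (P2): min(-18, 48, -42) = -42
B (P1): max(-3, -5, -42) = -3
G (P2): min(32, -34, 42) = -34
F (P1): max(-34, 48, -2) = 48
I (P2): min(-19, -21, -12) = -21
J (P2): min(22, 30, -11) = -11
H (P1): max(-21, -11, -35) = -11
Root (P2): min(-3, 48, -11) = -11

-11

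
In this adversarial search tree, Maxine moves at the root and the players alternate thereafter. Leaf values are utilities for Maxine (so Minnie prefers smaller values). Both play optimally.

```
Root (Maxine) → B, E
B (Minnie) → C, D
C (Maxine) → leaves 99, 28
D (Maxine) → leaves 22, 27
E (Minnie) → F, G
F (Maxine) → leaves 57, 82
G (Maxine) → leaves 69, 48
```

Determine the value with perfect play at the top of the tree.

C (Maxine): max(99, 28) = 99
D (Maxine): max(22, 27) = 27
B (Minnie): min(99, 27) = 27
F (Maxine): max(57, 82) = 82
G (Maxine): max(69, 48) = 69
E (Minnie): min(82, 69) = 69
Root (Maxine): max(27, 69) = 69

69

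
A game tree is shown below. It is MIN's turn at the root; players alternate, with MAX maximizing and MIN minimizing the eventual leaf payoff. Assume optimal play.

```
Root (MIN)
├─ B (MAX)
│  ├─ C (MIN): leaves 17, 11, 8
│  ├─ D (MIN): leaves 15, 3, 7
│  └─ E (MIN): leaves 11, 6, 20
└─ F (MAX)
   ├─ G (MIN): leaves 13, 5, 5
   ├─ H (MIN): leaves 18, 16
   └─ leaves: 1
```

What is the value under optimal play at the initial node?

8

C (MIN): min(17, 11, 8) = 8
D (MIN): min(15, 3, 7) = 3
E (MIN): min(11, 6, 20) = 6
B (MAX): max(8, 3, 6) = 8
G (MIN): min(13, 5, 5) = 5
H (MIN): min(18, 16) = 16
F (MAX): max(5, 16, 1) = 16
Root (MIN): min(8, 16) = 8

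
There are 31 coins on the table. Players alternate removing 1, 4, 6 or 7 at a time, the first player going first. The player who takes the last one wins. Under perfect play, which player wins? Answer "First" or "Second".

Second

W/L table (W = player to move can force a win):
i:   0  1  2  3  4  5  6  7  8  9 10 11 12 13 14 15 16 17 18 19 20 21 22 23 24 25 26 27 28 29 30 31
     L  W  L  W  W  L  W  W  W  W  L  W  W  L  W  L  W  W  L  W  W  W  W  L  W  W  L  W  L  W  W  L
Position 31 is L, so the second player wins.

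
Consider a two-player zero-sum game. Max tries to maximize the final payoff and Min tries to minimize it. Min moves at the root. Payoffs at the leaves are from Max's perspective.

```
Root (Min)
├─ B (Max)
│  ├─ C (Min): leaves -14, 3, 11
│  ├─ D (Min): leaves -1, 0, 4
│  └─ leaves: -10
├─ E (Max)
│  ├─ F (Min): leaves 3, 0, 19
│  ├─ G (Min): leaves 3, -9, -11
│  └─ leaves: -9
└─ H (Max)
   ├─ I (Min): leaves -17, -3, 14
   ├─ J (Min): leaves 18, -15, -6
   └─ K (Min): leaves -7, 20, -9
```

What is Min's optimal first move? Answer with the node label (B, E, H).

C (Min): min(-14, 3, 11) = -14
D (Min): min(-1, 0, 4) = -1
B (Max): max(-14, -1, -10) = -1
F (Min): min(3, 0, 19) = 0
G (Min): min(3, -9, -11) = -11
E (Max): max(0, -11, -9) = 0
I (Min): min(-17, -3, 14) = -17
J (Min): min(18, -15, -6) = -15
K (Min): min(-7, 20, -9) = -9
H (Max): max(-17, -15, -9) = -9
Root (Min): min(-1, 0, -9) = -9
Min picks the child with the lowest value: H (value -9).

H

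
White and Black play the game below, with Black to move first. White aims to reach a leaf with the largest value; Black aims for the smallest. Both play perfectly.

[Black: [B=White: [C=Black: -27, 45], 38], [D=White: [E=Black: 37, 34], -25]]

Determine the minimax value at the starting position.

34

C (Black): min(-27, 45) = -27
B (White): max(-27, 38) = 38
E (Black): min(37, 34) = 34
D (White): max(34, -25) = 34
Root (Black): min(38, 34) = 34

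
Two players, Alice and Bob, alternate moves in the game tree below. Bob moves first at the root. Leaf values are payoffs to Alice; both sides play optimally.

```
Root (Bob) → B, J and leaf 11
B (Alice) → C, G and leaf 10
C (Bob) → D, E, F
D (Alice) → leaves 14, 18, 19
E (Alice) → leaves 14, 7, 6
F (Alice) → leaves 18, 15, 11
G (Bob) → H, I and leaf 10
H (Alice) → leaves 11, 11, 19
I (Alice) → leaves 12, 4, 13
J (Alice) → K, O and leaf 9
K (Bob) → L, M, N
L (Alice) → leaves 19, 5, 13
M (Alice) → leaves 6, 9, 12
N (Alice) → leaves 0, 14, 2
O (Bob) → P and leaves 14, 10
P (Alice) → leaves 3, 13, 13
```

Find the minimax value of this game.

D (Alice): max(14, 18, 19) = 19
E (Alice): max(14, 7, 6) = 14
F (Alice): max(18, 15, 11) = 18
C (Bob): min(19, 14, 18) = 14
H (Alice): max(11, 11, 19) = 19
I (Alice): max(12, 4, 13) = 13
G (Bob): min(19, 13, 10) = 10
B (Alice): max(14, 10, 10) = 14
L (Alice): max(19, 5, 13) = 19
M (Alice): max(6, 9, 12) = 12
N (Alice): max(0, 14, 2) = 14
K (Bob): min(19, 12, 14) = 12
P (Alice): max(3, 13, 13) = 13
O (Bob): min(13, 14, 10) = 10
J (Alice): max(12, 10, 9) = 12
Root (Bob): min(14, 12, 11) = 11

11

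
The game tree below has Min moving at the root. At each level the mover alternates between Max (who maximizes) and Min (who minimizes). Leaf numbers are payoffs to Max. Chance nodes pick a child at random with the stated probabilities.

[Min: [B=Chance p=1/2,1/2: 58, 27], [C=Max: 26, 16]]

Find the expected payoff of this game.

B (Chance): 1/2·58 + 1/2·27 = 42.5
C (Max): max(26, 16) = 26
Root (Min): min(42.5, 26) = 26

26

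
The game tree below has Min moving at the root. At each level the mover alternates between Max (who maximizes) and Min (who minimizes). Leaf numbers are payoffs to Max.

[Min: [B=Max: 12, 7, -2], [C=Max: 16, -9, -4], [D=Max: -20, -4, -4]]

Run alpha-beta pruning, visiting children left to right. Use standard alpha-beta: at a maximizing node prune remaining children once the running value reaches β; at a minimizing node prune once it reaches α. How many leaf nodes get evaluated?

7

B [α=-∞,β=+∞]: v=12
C [α=-∞,β=12]: v=16 after child 1 ≥ β → β-cutoff, skip 2
D [α=-∞,β=12]: v=-4
Root [α=-∞,β=+∞]: v=-4
Leaves evaluated: 7 of 9.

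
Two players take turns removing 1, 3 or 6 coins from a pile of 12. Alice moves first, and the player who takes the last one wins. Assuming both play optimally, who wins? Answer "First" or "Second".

First

i:   0  1  2  3  4  5  6  7  8  9 10 11 12
     L  W  L  W  L  W  W  W  W  L  W  L  W
Position 12 is W, so the first player wins.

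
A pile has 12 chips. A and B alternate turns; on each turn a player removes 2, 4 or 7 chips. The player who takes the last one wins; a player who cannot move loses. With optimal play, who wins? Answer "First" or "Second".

Second

Positions where the player to move wins (W) vs loses (L):
i:   0  1  2  3  4  5  6  7  8  9 10 11 12
     L  L  W  W  W  W  L  W  W  L  W  W  L
Position 12 is L, so the second player wins.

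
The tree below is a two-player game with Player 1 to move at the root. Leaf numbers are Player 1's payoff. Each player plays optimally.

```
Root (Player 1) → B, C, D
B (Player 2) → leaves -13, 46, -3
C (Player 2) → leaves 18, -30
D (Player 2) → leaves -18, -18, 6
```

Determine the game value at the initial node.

B (Player 2): min(-13, 46, -3) = -13
C (Player 2): min(18, -30) = -30
D (Player 2): min(-18, -18, 6) = -18
Root (Player 1): max(-13, -30, -18) = -13

-13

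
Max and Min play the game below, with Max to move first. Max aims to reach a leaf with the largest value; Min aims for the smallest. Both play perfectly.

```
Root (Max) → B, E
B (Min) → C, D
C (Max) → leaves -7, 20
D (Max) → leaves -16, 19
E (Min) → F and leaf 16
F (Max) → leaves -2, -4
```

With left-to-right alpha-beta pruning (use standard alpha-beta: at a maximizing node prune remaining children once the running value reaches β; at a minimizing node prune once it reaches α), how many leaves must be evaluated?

6

C [α=-∞,β=+∞]: v=20
D [α=-∞,β=20]: v=19
B [α=-∞,β=+∞]: v=19
F [α=19,β=+∞]: v=-2
E [α=19,β=+∞]: v=-2 after child 1 ≤ α → α-cutoff, skip 1
Root [α=-∞,β=+∞]: v=19
Leaves evaluated: 6 of 7.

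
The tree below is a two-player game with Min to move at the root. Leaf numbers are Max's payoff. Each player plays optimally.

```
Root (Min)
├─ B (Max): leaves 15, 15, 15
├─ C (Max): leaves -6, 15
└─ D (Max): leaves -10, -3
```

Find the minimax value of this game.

-3

B (Max): max(15, 15, 15) = 15
C (Max): max(-6, 15) = 15
D (Max): max(-10, -3) = -3
Root (Min): min(15, 15, -3) = -3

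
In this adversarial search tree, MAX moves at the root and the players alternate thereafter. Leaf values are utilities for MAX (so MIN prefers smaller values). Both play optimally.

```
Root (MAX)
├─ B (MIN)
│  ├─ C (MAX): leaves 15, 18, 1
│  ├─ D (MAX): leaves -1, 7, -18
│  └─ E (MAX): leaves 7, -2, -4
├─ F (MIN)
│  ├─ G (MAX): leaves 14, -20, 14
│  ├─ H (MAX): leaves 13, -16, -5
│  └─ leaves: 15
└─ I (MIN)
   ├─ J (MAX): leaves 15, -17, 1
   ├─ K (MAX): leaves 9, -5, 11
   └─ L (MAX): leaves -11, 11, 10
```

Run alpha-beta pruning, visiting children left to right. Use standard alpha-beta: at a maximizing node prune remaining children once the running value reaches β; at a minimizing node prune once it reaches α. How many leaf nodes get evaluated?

C [α=-∞,β=+∞]: v=18
D [α=-∞,β=18]: v=7
E [α=-∞,β=7]: v=7 after child 1 ≥ β → β-cutoff, skip 2
B [α=-∞,β=+∞]: v=7
G [α=7,β=+∞]: v=14
H [α=7,β=14]: v=13
F [α=7,β=+∞]: v=13
J [α=13,β=+∞]: v=15
K [α=13,β=15]: v=11
I [α=13,β=+∞]: v=11 after child 2 ≤ α → α-cutoff, skip 1
Root [α=-∞,β=+∞]: v=13
Leaves evaluated: 20 of 25.

20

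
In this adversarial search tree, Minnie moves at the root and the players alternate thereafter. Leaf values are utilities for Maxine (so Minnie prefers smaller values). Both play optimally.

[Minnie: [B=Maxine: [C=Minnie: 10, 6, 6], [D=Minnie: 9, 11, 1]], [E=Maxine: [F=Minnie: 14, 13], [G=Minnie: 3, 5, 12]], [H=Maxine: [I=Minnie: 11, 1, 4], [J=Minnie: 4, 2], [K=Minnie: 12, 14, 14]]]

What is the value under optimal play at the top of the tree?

C (Minnie): min(10, 6, 6) = 6
D (Minnie): min(9, 11, 1) = 1
B (Maxine): max(6, 1) = 6
F (Minnie): min(14, 13) = 13
G (Minnie): min(3, 5, 12) = 3
E (Maxine): max(13, 3) = 13
I (Minnie): min(11, 1, 4) = 1
J (Minnie): min(4, 2) = 2
K (Minnie): min(12, 14, 14) = 12
H (Maxine): max(1, 2, 12) = 12
Root (Minnie): min(6, 13, 12) = 6

6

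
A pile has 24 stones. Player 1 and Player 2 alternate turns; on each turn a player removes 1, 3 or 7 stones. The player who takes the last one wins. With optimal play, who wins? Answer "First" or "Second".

Second

Mark each pile size as W (mover wins) or L (mover loses):
i:   0  1  2  3  4  5  6  7  8  9 10 11 12 13 14 15 16 17 18 19 20 21 22 23 24
     L  W  L  W  L  W  L  W  L  W  L  W  L  W  L  W  L  W  L  W  L  W  L  W  L
Position 24 is L, so the second player wins.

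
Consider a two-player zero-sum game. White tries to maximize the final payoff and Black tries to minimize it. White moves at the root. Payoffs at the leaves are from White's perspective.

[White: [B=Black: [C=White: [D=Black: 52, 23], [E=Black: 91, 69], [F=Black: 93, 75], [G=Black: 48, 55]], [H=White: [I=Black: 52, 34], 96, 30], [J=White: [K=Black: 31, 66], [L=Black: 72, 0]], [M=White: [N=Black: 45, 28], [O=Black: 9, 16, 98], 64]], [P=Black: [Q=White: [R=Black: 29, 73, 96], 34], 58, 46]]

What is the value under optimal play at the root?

D (Black): min(52, 23) = 23
E (Black): min(91, 69) = 69
F (Black): min(93, 75) = 75
G (Black): min(48, 55) = 48
C (White): max(23, 69, 75, 48) = 75
I (Black): min(52, 34) = 34
H (White): max(34, 96, 30) = 96
K (Black): min(31, 66) = 31
L (Black): min(72, 0) = 0
J (White): max(31, 0) = 31
N (Black): min(45, 28) = 28
O (Black): min(9, 16, 98) = 9
M (White): max(28, 9, 64) = 64
B (Black): min(75, 96, 31, 64) = 31
R (Black): min(29, 73, 96) = 29
Q (White): max(29, 34) = 34
P (Black): min(34, 58, 46) = 34
Root (White): max(31, 34) = 34

34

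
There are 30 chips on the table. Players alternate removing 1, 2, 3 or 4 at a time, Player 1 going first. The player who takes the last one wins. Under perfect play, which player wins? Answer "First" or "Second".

Mark each pile size as W (mover wins) or L (mover loses):
i:   0  1  2  3  4  5  6  7  8  9 10 11 12 13 14 15 16 17 18 19 20 21 22 23 24 25 26 27 28 29 30
     L  W  W  W  W  L  W  W  W  W  L  W  W  W  W  L  W  W  W  W  L  W  W  W  W  L  W  W  W  W  L
Position 30 is L, so the second player wins.

Second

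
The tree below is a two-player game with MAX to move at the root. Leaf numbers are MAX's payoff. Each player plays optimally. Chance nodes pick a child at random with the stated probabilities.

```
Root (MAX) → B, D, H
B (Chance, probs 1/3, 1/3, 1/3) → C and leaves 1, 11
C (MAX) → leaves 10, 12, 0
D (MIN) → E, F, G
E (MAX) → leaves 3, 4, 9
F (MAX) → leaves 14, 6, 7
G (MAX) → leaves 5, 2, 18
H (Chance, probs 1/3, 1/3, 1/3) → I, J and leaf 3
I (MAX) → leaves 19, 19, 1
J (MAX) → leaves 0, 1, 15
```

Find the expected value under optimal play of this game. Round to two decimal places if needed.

C (MAX): max(10, 12, 0) = 12
B (Chance): 1/3·12 + 1/3·1 + 1/3·11 = 8
E (MAX): max(3, 4, 9) = 9
F (MAX): max(14, 6, 7) = 14
G (MAX): max(5, 2, 18) = 18
D (MIN): min(9, 14, 18) = 9
I (MAX): max(19, 19, 1) = 19
J (MAX): max(0, 1, 15) = 15
H (Chance): 1/3·19 + 1/3·15 + 1/3·3 = 12.33
Root (MAX): max(8, 9, 12.33) = 12.33

12.33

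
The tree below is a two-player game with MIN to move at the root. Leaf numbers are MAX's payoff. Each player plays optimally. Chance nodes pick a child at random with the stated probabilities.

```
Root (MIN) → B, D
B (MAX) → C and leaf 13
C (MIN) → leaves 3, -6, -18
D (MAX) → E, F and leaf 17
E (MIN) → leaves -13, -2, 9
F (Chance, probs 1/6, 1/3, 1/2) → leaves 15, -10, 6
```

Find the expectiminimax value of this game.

C (MIN): min(3, -6, -18) = -18
B (MAX): max(-18, 13) = 13
E (MIN): min(-13, -2, 9) = -13
F (Chance): 1/6·15 + 1/3·-10 + 1/2·6 = 2.17
D (MAX): max(-13, 2.17, 17) = 17
Root (MIN): min(13, 17) = 13

13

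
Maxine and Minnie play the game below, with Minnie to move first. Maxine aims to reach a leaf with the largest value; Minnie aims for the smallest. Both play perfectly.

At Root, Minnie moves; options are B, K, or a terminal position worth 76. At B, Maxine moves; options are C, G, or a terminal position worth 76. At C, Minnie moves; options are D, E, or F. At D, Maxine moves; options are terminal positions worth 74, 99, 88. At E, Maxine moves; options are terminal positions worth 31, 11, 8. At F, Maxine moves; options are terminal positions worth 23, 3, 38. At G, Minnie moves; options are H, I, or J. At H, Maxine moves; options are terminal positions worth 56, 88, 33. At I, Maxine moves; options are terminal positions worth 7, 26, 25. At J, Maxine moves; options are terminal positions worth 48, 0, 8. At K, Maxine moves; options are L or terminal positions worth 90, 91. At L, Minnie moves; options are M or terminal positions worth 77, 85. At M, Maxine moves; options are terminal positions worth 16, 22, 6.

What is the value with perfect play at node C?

D: max(74, 99, 88) = 99
E: max(31, 11, 8) = 31
F: max(23, 3, 38) = 38
C: min(99, 31, 38) = 31

31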